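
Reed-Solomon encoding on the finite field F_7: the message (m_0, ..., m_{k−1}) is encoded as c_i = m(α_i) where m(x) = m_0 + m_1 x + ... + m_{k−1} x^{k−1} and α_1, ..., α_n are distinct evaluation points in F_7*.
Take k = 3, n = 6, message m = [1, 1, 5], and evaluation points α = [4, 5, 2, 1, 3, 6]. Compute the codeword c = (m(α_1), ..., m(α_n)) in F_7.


c = [1, 5, 2, 0, 0, 5]

Message polynomial: m(x) = 1 + 1·x + 5·x^2 (mod 7).
For each evaluation point α_i, compute m(α_i) mod 7:
  α_1 = 4: Horner steps 5 → 0 → 1, so m(4) = 1.
  α_2 = 5: Horner steps 5 → 5 → 5, so m(5) = 5.
  α_3 = 2: Horner steps 5 → 4 → 2, so m(2) = 2.
  α_4 = 1: Horner steps 5 → 6 → 0, so m(1) = 0.
  α_5 = 3: Horner steps 5 → 2 → 0, so m(3) = 0.
  α_6 = 6: Horner steps 5 → 3 → 5, so m(6) = 5.
Codeword c = [1, 5, 2, 0, 0, 5] ∈ F_7^6.


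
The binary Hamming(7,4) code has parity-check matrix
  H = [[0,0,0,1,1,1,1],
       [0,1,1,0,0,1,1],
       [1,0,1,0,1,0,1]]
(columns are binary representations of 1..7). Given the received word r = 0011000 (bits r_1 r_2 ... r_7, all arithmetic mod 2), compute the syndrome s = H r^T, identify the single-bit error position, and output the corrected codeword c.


s = (1, 1, 1)^T, error position = 7, corrected codeword c = 0011001

Compute s = H r^T mod 2 one row at a time:
  s_1 = 1 + 0 + 0 + 0 = 1 ≡ 1 (mod 2).
  s_2 = 0 + 1 + 0 + 0 = 1 ≡ 1 (mod 2).
  s_3 = 0 + 1 + 0 + 0 = 1 ≡ 1 (mod 2).
s = (1, 1, 1)^T — this equals column 7 of H (binary 111), so error is at position 7.
Correct: flip bit 7 of r = 0011000 to get c = 0011001.


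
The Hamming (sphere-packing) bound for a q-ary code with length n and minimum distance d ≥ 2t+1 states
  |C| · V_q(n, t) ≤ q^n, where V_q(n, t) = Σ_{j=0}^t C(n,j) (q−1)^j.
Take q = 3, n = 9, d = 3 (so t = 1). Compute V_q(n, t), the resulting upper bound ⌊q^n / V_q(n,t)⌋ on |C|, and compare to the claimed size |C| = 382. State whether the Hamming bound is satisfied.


V_q(n, t) = 19, q^n = 19683, Hamming bound = 1035, |C| = 382 ≤ bound (satisfied).

Step 1: Compute V_q(n, t) = Σ_{j=0}^1 C(n, j) (q−1)^j.
  j = 0: C(9,0)·(2)^0 = 1·1 = 1.
  j = 1: C(9,1)·(2)^1 = 9·2 = 18.
  V_q(n, t) = 1 + 18 = 19.
Step 2: q^n = 3^9 = 19683.
Step 3: Hamming bound ⌊q^n / V_q(n,t)⌋ = ⌊19683/19⌋ = 1035.
Step 4: Compare |C| = 382 to 1035: satisfied.
The claimed |C| lies below the Hamming bound.


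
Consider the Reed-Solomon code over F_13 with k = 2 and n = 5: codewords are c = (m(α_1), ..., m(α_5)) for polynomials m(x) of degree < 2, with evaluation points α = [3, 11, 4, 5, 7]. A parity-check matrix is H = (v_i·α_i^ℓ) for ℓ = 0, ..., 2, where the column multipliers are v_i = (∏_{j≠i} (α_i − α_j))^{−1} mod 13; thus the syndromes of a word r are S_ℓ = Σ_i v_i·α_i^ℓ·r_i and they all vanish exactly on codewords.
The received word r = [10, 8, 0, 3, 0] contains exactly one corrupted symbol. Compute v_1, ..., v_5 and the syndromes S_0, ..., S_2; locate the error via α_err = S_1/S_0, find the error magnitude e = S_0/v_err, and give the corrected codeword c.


S = (7, 10, 5), error at position 5, error magnitude e = 4, c = [10, 8, 0, 3, 9].

Step 1: column multipliers v_i = (∏_{j≠i}(α_i − α_j))^{−1} mod 13.
  i = 1 (α = 3): (3−11)(3−4)(3−5)(3−7) = (−8)·(−1)·(−2)·(−4) = 64 ≡ 12, so v_1 = 12^{−1} = 12 (mod 13).
  i = 2 (α = 11): (11−3)(11−4)(11−5)(11−7) = 8·7·6·4 = 1344 ≡ 5, so v_2 = 5^{−1} = 8 (mod 13).
  i = 3 (α = 4): (4−3)(4−11)(4−5)(4−7) = 1·(−7)·(−1)·(−3) = −21 ≡ 5, so v_3 = 5^{−1} = 8 (mod 13).
  i = 4 (α = 5): (5−3)(5−11)(5−4)(5−7) = 2·(−6)·1·(−2) = 24 ≡ 11, so v_4 = 11^{−1} = 6 (mod 13).
  i = 5 (α = 7): (7−3)(7−11)(7−4)(7−5) = 4·(−4)·3·2 = −96 ≡ 8, so v_5 = 8^{−1} = 5 (mod 13).
  v = [12, 8, 8, 6, 5].
Step 2: syndromes of r = [10, 8, 0, 3, 0] (all sums mod 13).
  S_0 = Σ v_i r_i = 12·10 + 8·8 + 8·0 + 6·3 + 5·0 = 202 ≡ 7.
  S_1 = Σ v_i α_i r_i = 12·3·10 + 8·11·8 + 8·4·0 + 6·5·3 + 5·7·0 = 1154 ≡ 10.
  α_i^2 mod 13 = [9, 4, 3, 12, 10].
  S_2 = Σ v_i α_i^2 r_i = 12·9·10 + 8·4·8 + 8·3·0 + 6·12·3 + 5·10·0 = 1552 ≡ 5.
  S = (7, 10, 5) ≠ 0, so r is not a codeword (an error is present).
Step 3: locate the error. For a single error e at position i, S_ℓ = v_i·e·α_i^ℓ, so α_err = S_1/S_0.
  S_0^{−1} = 7^{−1} = 2 (mod 13), so α_err = 10·2 = 20 ≡ 7 = α_5. Error position i = 5.
  Consistency check: S_2/S_1 = 5·4 = 20 ≡ 7 = α_err ✓ (single-error assumption holds).
Step 4: error magnitude e = S_0/v_5 = S_0·∏_{j≠5}(α_5 − α_j) = 7·8 = 56 ≡ 4 (mod 13).
Step 5: correct position 5: c_5 = r_5 − e = 0 − 4 ≡ 9 (mod 13). Hence c = [10, 8, 0, 3, 9].
  Check: interpolating c through the α_i gives m(x) = 1 + 3·x (degree < 2) with m(α_i) = c_i for every i, so c is indeed a codeword.


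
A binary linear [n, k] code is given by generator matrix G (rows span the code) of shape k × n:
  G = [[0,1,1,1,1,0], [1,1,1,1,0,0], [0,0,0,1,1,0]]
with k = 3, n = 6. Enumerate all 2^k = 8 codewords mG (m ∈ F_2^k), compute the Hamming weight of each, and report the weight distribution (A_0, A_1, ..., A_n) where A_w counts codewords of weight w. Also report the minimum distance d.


Weight distribution: A_0 = 1, A_2 = 4, A_4 = 3. Minimum distance d = 2.

Enumerate all 2^3 = 8 messages m ∈ F_2^3.
For each, compute codeword c = mG in F_2^6, then tally its weight.
  m = 000 → c = 000000, weight = 0.
  m = 100 → c = 011110, weight = 4.
  m = 010 → c = 111100, weight = 4.
  m = 110 → c = 100010, weight = 2.
  m = 001 → c = 000110, weight = 2.
  m = 101 → c = 011000, weight = 2.
  m = 011 → c = 111010, weight = 4.
  m = 111 → c = 100100, weight = 2.
Tally weights:
  weight 0: 1 codewords.
  weight 2: 4 codewords.
  weight 4: 3 codewords.
Minimum distance d = smallest w > 0 with A_w > 0 = 2.
Sanity: Σ A_w = 8 = 2^3 = 8 ✓.


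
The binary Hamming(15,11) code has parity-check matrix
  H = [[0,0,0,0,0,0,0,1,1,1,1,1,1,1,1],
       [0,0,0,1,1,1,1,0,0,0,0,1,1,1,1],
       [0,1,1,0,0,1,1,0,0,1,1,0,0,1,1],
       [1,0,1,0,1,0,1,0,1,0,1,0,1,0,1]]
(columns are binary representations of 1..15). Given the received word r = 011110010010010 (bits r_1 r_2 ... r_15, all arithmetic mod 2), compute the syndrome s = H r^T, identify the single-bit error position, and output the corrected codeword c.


s = (1, 1, 0, 1)^T, error position = 13, corrected codeword c = 011110010010110

Compute s = H r^T mod 2 one row at a time:
  s_1 = 1 + 0 + 0 + 1 + 0 + 0 + 1 + 0 = 3 ≡ 1 (mod 2).
  s_2 = 1 + 1 + 0 + 0 + 0 + 0 + 1 + 0 = 3 ≡ 1 (mod 2).
  s_3 = 1 + 1 + 0 + 0 + 0 + 1 + 1 + 0 = 4 ≡ 0 (mod 2).
  s_4 = 0 + 1 + 1 + 0 + 0 + 1 + 0 + 0 = 3 ≡ 1 (mod 2).
s = (1, 1, 0, 1)^T — this equals column 13 of H (binary 1101), so error is at position 13.
Correct: flip bit 13 of r = 011110010010010 to get c = 011110010010110.


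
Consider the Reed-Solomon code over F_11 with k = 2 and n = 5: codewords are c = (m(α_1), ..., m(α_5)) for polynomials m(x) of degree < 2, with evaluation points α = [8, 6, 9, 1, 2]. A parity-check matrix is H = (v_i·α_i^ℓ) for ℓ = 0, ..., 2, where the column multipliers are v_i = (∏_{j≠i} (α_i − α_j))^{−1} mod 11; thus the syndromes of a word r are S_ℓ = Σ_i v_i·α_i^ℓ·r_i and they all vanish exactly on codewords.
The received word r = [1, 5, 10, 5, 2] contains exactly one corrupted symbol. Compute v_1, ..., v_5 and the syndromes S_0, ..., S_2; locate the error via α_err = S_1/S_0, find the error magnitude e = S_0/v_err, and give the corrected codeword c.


S = (9, 9, 9), error at position 4, error magnitude e = 1, c = [1, 5, 10, 4, 2].

Step 1: column multipliers v_i = (∏_{j≠i}(α_i − α_j))^{−1} mod 11.
  i = 1 (α = 8): (8−6)(8−9)(8−1)(8−2) = 2·(−1)·7·6 = −84 ≡ 4, so v_1 = 4^{−1} = 3 (mod 11).
  i = 2 (α = 6): (6−8)(6−9)(6−1)(6−2) = (−2)·(−3)·5·4 = 120 ≡ 10, so v_2 = 10^{−1} = 10 (mod 11).
  i = 3 (α = 9): (9−8)(9−6)(9−1)(9−2) = 1·3·8·7 = 168 ≡ 3, so v_3 = 3^{−1} = 4 (mod 11).
  i = 4 (α = 1): (1−8)(1−6)(1−9)(1−2) = (−7)·(−5)·(−8)·(−1) = 280 ≡ 5, so v_4 = 5^{−1} = 9 (mod 11).
  i = 5 (α = 2): (2−8)(2−6)(2−9)(2−1) = (−6)·(−4)·(−7)·1 = −168 ≡ 8, so v_5 = 8^{−1} = 7 (mod 11).
  v = [3, 10, 4, 9, 7].
Step 2: syndromes of r = [1, 5, 10, 5, 2] (all sums mod 11).
  S_0 = Σ v_i r_i = 3·1 + 10·5 + 4·10 + 9·5 + 7·2 = 152 ≡ 9.
  S_1 = Σ v_i α_i r_i = 3·8·1 + 10·6·5 + 4·9·10 + 9·1·5 + 7·2·2 = 757 ≡ 9.
  α_i^2 mod 11 = [9, 3, 4, 1, 4].
  S_2 = Σ v_i α_i^2 r_i = 3·9·1 + 10·3·5 + 4·4·10 + 9·1·5 + 7·4·2 = 438 ≡ 9.
  S = (9, 9, 9) ≠ 0, so r is not a codeword (an error is present).
Step 3: locate the error. For a single error e at position i, S_ℓ = v_i·e·α_i^ℓ, so α_err = S_1/S_0.
  S_0^{−1} = 9^{−1} = 5 (mod 11), so α_err = 9·5 = 45 ≡ 1 = α_4. Error position i = 4.
  Consistency check: S_2/S_1 = 9·5 = 45 ≡ 1 = α_err ✓ (single-error assumption holds).
Step 4: error magnitude e = S_0/v_4 = S_0·∏_{j≠4}(α_4 − α_j) = 9·5 = 45 ≡ 1 (mod 11).
Step 5: correct position 4: c_4 = r_4 − e = 5 − 1 ≡ 4 (mod 11). Hence c = [1, 5, 10, 4, 2].
  Check: interpolating c through the α_i gives m(x) = 6 + 9·x (degree < 2) with m(α_i) = c_i for every i, so c is indeed a codeword.


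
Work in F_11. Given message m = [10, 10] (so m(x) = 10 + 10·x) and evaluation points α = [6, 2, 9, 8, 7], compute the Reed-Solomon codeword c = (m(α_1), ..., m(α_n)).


c = [4, 8, 1, 2, 3]

Message polynomial: m(x) = 10 + 10·x (mod 11).
For each evaluation point α_i, compute m(α_i) mod 11:
  α_1 = 6: Horner steps 10 → 4, so m(6) = 4.
  α_2 = 2: Horner steps 10 → 8, so m(2) = 8.
  α_3 = 9: Horner steps 10 → 1, so m(9) = 1.
  α_4 = 8: Horner steps 10 → 2, so m(8) = 2.
  α_5 = 7: Horner steps 10 → 3, so m(7) = 3.
Codeword c = [4, 8, 1, 2, 3] ∈ F_11^5.


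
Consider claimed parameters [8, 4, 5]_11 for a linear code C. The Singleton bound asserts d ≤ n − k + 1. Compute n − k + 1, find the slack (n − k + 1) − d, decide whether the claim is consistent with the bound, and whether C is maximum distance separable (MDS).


Singleton RHS = n − k + 1 = 5, slack = 0, bound satisfied, MDS.

Singleton bound: d ≤ n − k + 1.
Here n = 8, k = 4, so n − k + 1 = 5.
Given d = 5, check d ≤ 5: YES.
Slack = (n − k + 1) − d = 0.
The code is MDS (slack = 0).
Description: the claimed parameters are [8, 4, 5]_11; such a code would be MDS (meets Singleton bound).


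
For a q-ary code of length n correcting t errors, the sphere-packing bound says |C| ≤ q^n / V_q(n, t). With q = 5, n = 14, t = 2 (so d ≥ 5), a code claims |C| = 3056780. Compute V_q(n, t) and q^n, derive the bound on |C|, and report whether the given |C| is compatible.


V_q(n, t) = 1513, q^n = 6103515625, Hamming bound = 4034048, |C| = 3056780 ≤ bound (satisfied).

Step 1: Compute V_q(n, t) = Σ_{j=0}^2 C(n, j) (q−1)^j.
  j = 0: C(14,0)·(4)^0 = 1·1 = 1.
  j = 1: C(14,1)·(4)^1 = 14·4 = 56.
  j = 2: C(14,2)·(4)^2 = 91·16 = 1456.
  V_q(n, t) = 1 + 56 + 1456 = 1513.
Step 2: q^n = 5^14 = 6103515625.
Step 3: Hamming bound ⌊q^n / V_q(n,t)⌋ = ⌊6103515625/1513⌋ = 4034048.
Step 4: Compare |C| = 3056780 to 4034048: satisfied.
The claimed |C| lies below the Hamming bound.


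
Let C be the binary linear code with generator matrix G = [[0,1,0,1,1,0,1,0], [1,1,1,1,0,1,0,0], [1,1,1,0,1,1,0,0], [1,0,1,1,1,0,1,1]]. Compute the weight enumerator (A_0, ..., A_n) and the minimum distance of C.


Weight distribution: A_0 = 1, A_2 = 2, A_3 = 2, A_4 = 3, A_5 = 6, A_6 = 2. Minimum distance d = 2.

Enumerate all 2^4 = 16 messages m ∈ F_2^4.
For each, compute codeword c = mG in F_2^8, then tally its weight.
  m = 0000 → c = 00000000, weight = 0.
  m = 1000 → c = 01011010, weight = 4.
  m = 0100 → c = 11110100, weight = 5.
  m = 1100 → c = 10101110, weight = 5.
  m = 0010 → c = 11101100, weight = 5.
  m = 1010 → c = 10110110, weight = 5.
  m = 0110 → c = 00011000, weight = 2.
  m = 1110 → c = 01000010, weight = 2.
  m = 0001 → c = 10111011, weight = 6.
  m = 1001 → c = 11100001, weight = 4.
  m = 0101 → c = 01001111, weight = 5.
  m = 1101 → c = 00010101, weight = 3.
  m = 0011 → c = 01010111, weight = 5.
  m = 1011 → c = 00001101, weight = 3.
  m = 0111 → c = 10100011, weight = 4.
  m = 1111 → c = 11111001, weight = 6.
Tally weights:
  weight 0: 1 codewords.
  weight 2: 2 codewords.
  weight 3: 2 codewords.
  weight 4: 3 codewords.
  weight 5: 6 codewords.
  weight 6: 2 codewords.
Minimum distance d = smallest w > 0 with A_w > 0 = 2.
Sanity: Σ A_w = 16 = 2^4 = 16 ✓.


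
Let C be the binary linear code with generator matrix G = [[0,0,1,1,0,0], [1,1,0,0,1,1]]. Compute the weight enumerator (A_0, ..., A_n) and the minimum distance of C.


Weight distribution: A_0 = 1, A_2 = 1, A_4 = 1, A_6 = 1. Minimum distance d = 2.

Enumerate all 2^2 = 4 messages m ∈ F_2^2.
For each, compute codeword c = mG in F_2^6, then tally its weight.
  m = 00 → c = 000000, weight = 0.
  m = 10 → c = 001100, weight = 2.
  m = 01 → c = 110011, weight = 4.
  m = 11 → c = 111111, weight = 6.
Tally weights:
  weight 0: 1 codewords.
  weight 2: 1 codewords.
  weight 4: 1 codewords.
  weight 6: 1 codewords.
Minimum distance d = smallest w > 0 with A_w > 0 = 2.
Sanity: Σ A_w = 4 = 2^2 = 4 ✓.


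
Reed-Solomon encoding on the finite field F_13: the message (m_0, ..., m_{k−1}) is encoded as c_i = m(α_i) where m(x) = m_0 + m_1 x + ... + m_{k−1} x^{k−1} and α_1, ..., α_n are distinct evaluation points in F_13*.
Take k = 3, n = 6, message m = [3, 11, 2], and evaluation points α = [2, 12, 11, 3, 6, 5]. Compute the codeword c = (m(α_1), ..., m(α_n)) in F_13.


c = [7, 7, 2, 2, 11, 4]

Message polynomial: m(x) = 3 + 11·x + 2·x^2 (mod 13).
For each evaluation point α_i, compute m(α_i) mod 13:
  α_1 = 2: Horner steps 2 → 2 → 7, so m(2) = 7.
  α_2 = 12: Horner steps 2 → 9 → 7, so m(12) = 7.
  α_3 = 11: Horner steps 2 → 7 → 2, so m(11) = 2.
  α_4 = 3: Horner steps 2 → 4 → 2, so m(3) = 2.
  α_5 = 6: Horner steps 2 → 10 → 11, so m(6) = 11.
  α_6 = 5: Horner steps 2 → 8 → 4, so m(5) = 4.
Codeword c = [7, 7, 2, 2, 11, 4] ∈ F_13^6.


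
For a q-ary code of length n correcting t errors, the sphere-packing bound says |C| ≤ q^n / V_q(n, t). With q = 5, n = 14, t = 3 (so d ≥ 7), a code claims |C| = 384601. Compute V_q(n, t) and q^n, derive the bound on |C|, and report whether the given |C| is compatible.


V_q(n, t) = 24809, q^n = 6103515625, Hamming bound = 246020, |C| = 384601 > bound (violated).

Step 1: Compute V_q(n, t) = Σ_{j=0}^3 C(n, j) (q−1)^j.
  j = 0: C(14,0)·(4)^0 = 1·1 = 1.
  j = 1: C(14,1)·(4)^1 = 14·4 = 56.
  j = 2: C(14,2)·(4)^2 = 91·16 = 1456.
  j = 3: C(14,3)·(4)^3 = 364·64 = 23296.
  V_q(n, t) = 1 + 56 + 1456 + 23296 = 24809.
Step 2: q^n = 5^14 = 6103515625.
Step 3: Hamming bound ⌊q^n / V_q(n,t)⌋ = ⌊6103515625/24809⌋ = 246020.
Step 4: Compare |C| = 384601 to 246020: violated.
The claimed |C| lies above the Hamming bound, so no 5-ary code of length 14 with d ≥ 7 can have 384601 codewords.


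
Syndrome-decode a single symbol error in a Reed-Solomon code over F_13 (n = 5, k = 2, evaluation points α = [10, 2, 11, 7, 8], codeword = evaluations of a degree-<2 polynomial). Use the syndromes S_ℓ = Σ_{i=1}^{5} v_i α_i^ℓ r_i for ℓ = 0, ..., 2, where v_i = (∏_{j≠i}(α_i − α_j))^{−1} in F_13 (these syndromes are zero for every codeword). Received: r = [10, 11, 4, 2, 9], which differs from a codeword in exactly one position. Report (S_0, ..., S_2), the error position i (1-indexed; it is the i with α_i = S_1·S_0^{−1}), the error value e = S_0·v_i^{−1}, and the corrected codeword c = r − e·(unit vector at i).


S = (9, 5, 10), error at position 2, error magnitude e = 5, c = [10, 6, 4, 2, 9].

Step 1: column multipliers v_i = (∏_{j≠i}(α_i − α_j))^{−1} mod 13.
  i = 1 (α = 10): (10−2)(10−11)(10−7)(10−8) = 8·(−1)·3·2 = −48 ≡ 4, so v_1 = 4^{−1} = 10 (mod 13).
  i = 2 (α = 2): (2−10)(2−11)(2−7)(2−8) = (−8)·(−9)·(−5)·(−6) = 2160 ≡ 2, so v_2 = 2^{−1} = 7 (mod 13).
  i = 3 (α = 11): (11−10)(11−2)(11−7)(11−8) = 1·9·4·3 = 108 ≡ 4, so v_3 = 4^{−1} = 10 (mod 13).
  i = 4 (α = 7): (7−10)(7−2)(7−11)(7−8) = (−3)·5·(−4)·(−1) = −60 ≡ 5, so v_4 = 5^{−1} = 8 (mod 13).
  i = 5 (α = 8): (8−10)(8−2)(8−11)(8−7) = (−2)·6·(−3)·1 = 36 ≡ 10, so v_5 = 10^{−1} = 4 (mod 13).
  v = [10, 7, 10, 8, 4].
Step 2: syndromes of r = [10, 11, 4, 2, 9] (all sums mod 13).
  S_0 = Σ v_i r_i = 10·10 + 7·11 + 10·4 + 8·2 + 4·9 = 269 ≡ 9.
  S_1 = Σ v_i α_i r_i = 10·10·10 + 7·2·11 + 10·11·4 + 8·7·2 + 4·8·9 = 1994 ≡ 5.
  α_i^2 mod 13 = [9, 4, 4, 10, 12].
  S_2 = Σ v_i α_i^2 r_i = 10·9·10 + 7·4·11 + 10·4·4 + 8·10·2 + 4·12·9 = 1960 ≡ 10.
  S = (9, 5, 10) ≠ 0, so r is not a codeword (an error is present).
Step 3: locate the error. For a single error e at position i, S_ℓ = v_i·e·α_i^ℓ, so α_err = S_1/S_0.
  S_0^{−1} = 9^{−1} = 3 (mod 13), so α_err = 5·3 = 15 ≡ 2 = α_2. Error position i = 2.
  Consistency check: S_2/S_1 = 10·8 = 80 ≡ 2 = α_err ✓ (single-error assumption holds).
Step 4: error magnitude e = S_0/v_2 = S_0·∏_{j≠2}(α_2 − α_j) = 9·2 = 18 ≡ 5 (mod 13).
Step 5: correct position 2: c_2 = r_2 − e = 11 − 5 ≡ 6 (mod 13). Hence c = [10, 6, 4, 2, 9].
  Check: interpolating c through the α_i gives m(x) = 5 + 7·x (degree < 2) with m(α_i) = c_i for every i, so c is indeed a codeword.


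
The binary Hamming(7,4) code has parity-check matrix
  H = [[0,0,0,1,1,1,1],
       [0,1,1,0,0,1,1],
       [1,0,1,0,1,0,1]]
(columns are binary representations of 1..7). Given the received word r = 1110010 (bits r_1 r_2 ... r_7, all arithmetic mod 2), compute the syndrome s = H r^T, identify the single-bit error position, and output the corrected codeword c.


s = (1, 1, 0)^T, error position = 6, corrected codeword c = 1110000

Compute s = H r^T mod 2 one row at a time:
  s_1 = 0 + 0 + 1 + 0 = 1 ≡ 1 (mod 2).
  s_2 = 1 + 1 + 1 + 0 = 3 ≡ 1 (mod 2).
  s_3 = 1 + 1 + 0 + 0 = 2 ≡ 0 (mod 2).
s = (1, 1, 0)^T — this equals column 6 of H (binary 110), so error is at position 6.
Correct: flip bit 6 of r = 1110010 to get c = 1110000.


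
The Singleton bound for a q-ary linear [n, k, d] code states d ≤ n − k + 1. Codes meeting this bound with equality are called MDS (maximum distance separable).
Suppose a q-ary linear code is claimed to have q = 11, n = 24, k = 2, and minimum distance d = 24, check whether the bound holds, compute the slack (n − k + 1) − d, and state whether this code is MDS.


Singleton RHS = n − k + 1 = 23, slack = -1, bound violated (no such code; not MDS).

Singleton bound: d ≤ n − k + 1.
Here n = 24, k = 2, so n − k + 1 = 23.
Given d = 24, check d ≤ 23: NO.
Slack = (n − k + 1) − d = -1.
The slack is negative: d = 24 exceeds n − k + 1 = 23 by 1, so the Singleton bound is violated and no linear [24, 2, 24]_11 code can exist. In particular it is not MDS (MDS requires d = n − k + 1 exactly).
Description: the claimed parameters are [24, 2, 24]_11; such a code would be impossible (violates the Singleton bound).


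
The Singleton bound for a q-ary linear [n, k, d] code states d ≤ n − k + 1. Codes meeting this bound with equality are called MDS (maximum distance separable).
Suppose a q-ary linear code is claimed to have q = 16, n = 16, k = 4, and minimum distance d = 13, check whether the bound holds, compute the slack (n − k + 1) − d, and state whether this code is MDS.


Singleton RHS = n − k + 1 = 13, slack = 0, bound satisfied, MDS.

Singleton bound: d ≤ n − k + 1.
Here n = 16, k = 4, so n − k + 1 = 13.
Given d = 13, check d ≤ 13: YES.
Slack = (n − k + 1) − d = 0.
The code is MDS (slack = 0).
Description: the claimed parameters are [16, 4, 13]_16; such a code would be MDS (meets Singleton bound).


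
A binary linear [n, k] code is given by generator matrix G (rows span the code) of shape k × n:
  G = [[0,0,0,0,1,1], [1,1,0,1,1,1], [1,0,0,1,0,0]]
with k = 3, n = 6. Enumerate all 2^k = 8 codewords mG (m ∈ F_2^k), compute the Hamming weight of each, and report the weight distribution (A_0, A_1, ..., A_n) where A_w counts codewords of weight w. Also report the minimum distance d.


Weight distribution: A_0 = 1, A_1 = 1, A_2 = 2, A_3 = 2, A_4 = 1, A_5 = 1. Minimum distance d = 1.

Enumerate all 2^3 = 8 messages m ∈ F_2^3.
For each, compute codeword c = mG in F_2^6, then tally its weight.
  m = 000 → c = 000000, weight = 0.
  m = 100 → c = 000011, weight = 2.
  m = 010 → c = 110111, weight = 5.
  m = 110 → c = 110100, weight = 3.
  m = 001 → c = 100100, weight = 2.
  m = 101 → c = 100111, weight = 4.
  m = 011 → c = 010011, weight = 3.
  m = 111 → c = 010000, weight = 1.
Tally weights:
  weight 0: 1 codewords.
  weight 1: 1 codewords.
  weight 2: 2 codewords.
  weight 3: 2 codewords.
  weight 4: 1 codewords.
  weight 5: 1 codewords.
Minimum distance d = smallest w > 0 with A_w > 0 = 1.
Sanity: Σ A_w = 8 = 2^3 = 8 ✓.


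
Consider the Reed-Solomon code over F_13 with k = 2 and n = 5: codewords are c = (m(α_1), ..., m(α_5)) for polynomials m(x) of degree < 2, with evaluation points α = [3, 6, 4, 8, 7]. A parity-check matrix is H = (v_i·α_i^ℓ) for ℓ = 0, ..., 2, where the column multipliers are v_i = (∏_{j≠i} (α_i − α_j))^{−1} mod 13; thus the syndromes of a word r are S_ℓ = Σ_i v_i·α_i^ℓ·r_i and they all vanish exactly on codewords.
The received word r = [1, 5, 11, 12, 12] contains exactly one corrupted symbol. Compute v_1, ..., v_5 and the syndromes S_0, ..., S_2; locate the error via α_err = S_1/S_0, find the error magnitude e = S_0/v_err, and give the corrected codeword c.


S = (10, 5, 9), error at position 5, error magnitude e = 10, c = [1, 5, 11, 12, 2].

Step 1: column multipliers v_i = (∏_{j≠i}(α_i − α_j))^{−1} mod 13.
  i = 1 (α = 3): (3−6)(3−4)(3−8)(3−7) = (−3)·(−1)·(−5)·(−4) = 60 ≡ 8, so v_1 = 8^{−1} = 5 (mod 13).
  i = 2 (α = 6): (6−3)(6−4)(6−8)(6−7) = 3·2·(−2)·(−1) = 12 ≡ 12, so v_2 = 12^{−1} = 12 (mod 13).
  i = 3 (α = 4): (4−3)(4−6)(4−8)(4−7) = 1·(−2)·(−4)·(−3) = −24 ≡ 2, so v_3 = 2^{−1} = 7 (mod 13).
  i = 4 (α = 8): (8−3)(8−6)(8−4)(8−7) = 5·2·4·1 = 40 ≡ 1, so v_4 = 1^{−1} = 1 (mod 13).
  i = 5 (α = 7): (7−3)(7−6)(7−4)(7−8) = 4·1·3·(−1) = −12 ≡ 1, so v_5 = 1^{−1} = 1 (mod 13).
  v = [5, 12, 7, 1, 1].
Step 2: syndromes of r = [1, 5, 11, 12, 12] (all sums mod 13).
  S_0 = Σ v_i r_i = 5·1 + 12·5 + 7·11 + 1·12 + 1·12 = 166 ≡ 10.
  S_1 = Σ v_i α_i r_i = 5·3·1 + 12·6·5 + 7·4·11 + 1·8·12 + 1·7·12 = 863 ≡ 5.
  α_i^2 mod 13 = [9, 10, 3, 12, 10].
  S_2 = Σ v_i α_i^2 r_i = 5·9·1 + 12·10·5 + 7·3·11 + 1·12·12 + 1·10·12 = 1140 ≡ 9.
  S = (10, 5, 9) ≠ 0, so r is not a codeword (an error is present).
Step 3: locate the error. For a single error e at position i, S_ℓ = v_i·e·α_i^ℓ, so α_err = S_1/S_0.
  S_0^{−1} = 10^{−1} = 4 (mod 13), so α_err = 5·4 = 20 ≡ 7 = α_5. Error position i = 5.
  Consistency check: S_2/S_1 = 9·8 = 72 ≡ 7 = α_err ✓ (single-error assumption holds).
Step 4: error magnitude e = S_0/v_5 = S_0·∏_{j≠5}(α_5 − α_j) = 10·1 = 10 ≡ 10 (mod 13).
Step 5: correct position 5: c_5 = r_5 − e = 12 − 10 ≡ 2 (mod 13). Hence c = [1, 5, 11, 12, 2].
  Check: interpolating c through the α_i gives m(x) = 10 + 10·x (degree < 2) with m(α_i) = c_i for every i, so c is indeed a codeword.


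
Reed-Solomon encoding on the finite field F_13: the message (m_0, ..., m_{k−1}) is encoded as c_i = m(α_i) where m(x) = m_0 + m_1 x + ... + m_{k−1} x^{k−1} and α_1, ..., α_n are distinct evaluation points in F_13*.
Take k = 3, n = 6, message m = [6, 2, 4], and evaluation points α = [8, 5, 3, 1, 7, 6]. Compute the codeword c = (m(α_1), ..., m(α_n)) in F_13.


c = [5, 12, 9, 12, 8, 6]

Message polynomial: m(x) = 6 + 2·x + 4·x^2 (mod 13).
For each evaluation point α_i, compute m(α_i) mod 13:
  α_1 = 8: Horner steps 4 → 8 → 5, so m(8) = 5.
  α_2 = 5: Horner steps 4 → 9 → 12, so m(5) = 12.
  α_3 = 3: Horner steps 4 → 1 → 9, so m(3) = 9.
  α_4 = 1: Horner steps 4 → 6 → 12, so m(1) = 12.
  α_5 = 7: Horner steps 4 → 4 → 8, so m(7) = 8.
  α_6 = 6: Horner steps 4 → 0 → 6, so m(6) = 6.
Codeword c = [5, 12, 9, 12, 8, 6] ∈ F_13^6.


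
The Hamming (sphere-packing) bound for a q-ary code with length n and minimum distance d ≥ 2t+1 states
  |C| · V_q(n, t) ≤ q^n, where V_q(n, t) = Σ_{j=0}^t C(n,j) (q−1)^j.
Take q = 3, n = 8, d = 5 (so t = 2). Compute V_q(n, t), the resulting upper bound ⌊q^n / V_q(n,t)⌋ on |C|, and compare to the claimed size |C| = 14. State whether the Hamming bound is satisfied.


V_q(n, t) = 129, q^n = 6561, Hamming bound = 50, |C| = 14 ≤ bound (satisfied).

Step 1: Compute V_q(n, t) = Σ_{j=0}^2 C(n, j) (q−1)^j.
  j = 0: C(8,0)·(2)^0 = 1·1 = 1.
  j = 1: C(8,1)·(2)^1 = 8·2 = 16.
  j = 2: C(8,2)·(2)^2 = 28·4 = 112.
  V_q(n, t) = 1 + 16 + 112 = 129.
Step 2: q^n = 3^8 = 6561.
Step 3: Hamming bound ⌊q^n / V_q(n,t)⌋ = ⌊6561/129⌋ = 50.
Step 4: Compare |C| = 14 to 50: satisfied.
The claimed |C| lies below the Hamming bound.


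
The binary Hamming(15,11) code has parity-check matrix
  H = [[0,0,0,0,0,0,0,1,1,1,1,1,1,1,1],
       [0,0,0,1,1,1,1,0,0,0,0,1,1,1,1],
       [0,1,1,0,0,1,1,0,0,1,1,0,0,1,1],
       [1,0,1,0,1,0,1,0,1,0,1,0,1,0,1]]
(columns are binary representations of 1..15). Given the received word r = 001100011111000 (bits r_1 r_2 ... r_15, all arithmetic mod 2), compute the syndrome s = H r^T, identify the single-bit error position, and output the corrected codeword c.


s = (1, 0, 1, 1)^T, error position = 11, corrected codeword c = 001100011101000

Compute s = H r^T mod 2 one row at a time:
  s_1 = 1 + 1 + 1 + 1 + 1 + 0 + 0 + 0 = 5 ≡ 1 (mod 2).
  s_2 = 1 + 0 + 0 + 0 + 1 + 0 + 0 + 0 = 2 ≡ 0 (mod 2).
  s_3 = 0 + 1 + 0 + 0 + 1 + 1 + 0 + 0 = 3 ≡ 1 (mod 2).
  s_4 = 0 + 1 + 0 + 0 + 1 + 1 + 0 + 0 = 3 ≡ 1 (mod 2).
s = (1, 0, 1, 1)^T — this equals column 11 of H (binary 1011), so error is at position 11.
Correct: flip bit 11 of r = 001100011111000 to get c = 001100011101000.


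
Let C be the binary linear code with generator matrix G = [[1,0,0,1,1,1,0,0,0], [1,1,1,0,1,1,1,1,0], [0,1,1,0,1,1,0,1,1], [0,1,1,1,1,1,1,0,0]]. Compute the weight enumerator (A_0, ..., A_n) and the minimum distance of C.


Weight distribution: A_0 = 1, A_3 = 4, A_4 = 3, A_5 = 2, A_6 = 4, A_7 = 2. Minimum distance d = 3.

Enumerate all 2^4 = 16 messages m ∈ F_2^4.
For each, compute codeword c = mG in F_2^9, then tally its weight.
  m = 0000 → c = 000000000, weight = 0.
  m = 1000 → c = 100111000, weight = 4.
  m = 0100 → c = 111011110, weight = 7.
  m = 1100 → c = 011100110, weight = 5.
  m = 0010 → c = 011011011, weight = 6.
  m = 1010 → c = 111100011, weight = 6.
  m = 0110 → c = 100000101, weight = 3.
  m = 1110 → c = 000111101, weight = 5.
  m = 0001 → c = 011111100, weight = 6.
  m = 1001 → c = 111000100, weight = 4.
  m = 0101 → c = 100100010, weight = 3.
  m = 1101 → c = 000011010, weight = 3.
  m = 0011 → c = 000100111, weight = 4.
  m = 1011 → c = 100011111, weight = 6.
  m = 0111 → c = 111111001, weight = 7.
  m = 1111 → c = 011000001, weight = 3.
Tally weights:
  weight 0: 1 codewords.
  weight 3: 4 codewords.
  weight 4: 3 codewords.
  weight 5: 2 codewords.
  weight 6: 4 codewords.
  weight 7: 2 codewords.
Minimum distance d = smallest w > 0 with A_w > 0 = 3.
Sanity: Σ A_w = 16 = 2^4 = 16 ✓.


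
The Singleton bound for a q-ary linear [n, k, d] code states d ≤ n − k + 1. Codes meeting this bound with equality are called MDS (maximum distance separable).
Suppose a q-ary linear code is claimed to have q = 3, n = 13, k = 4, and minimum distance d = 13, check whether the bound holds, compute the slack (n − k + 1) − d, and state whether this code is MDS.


Singleton RHS = n − k + 1 = 10, slack = -3, bound violated (no such code; not MDS).

Singleton bound: d ≤ n − k + 1.
Here n = 13, k = 4, so n − k + 1 = 10.
Given d = 13, check d ≤ 10: NO.
Slack = (n − k + 1) − d = -3.
The slack is negative: d = 13 exceeds n − k + 1 = 10 by 3, so the Singleton bound is violated and no linear [13, 4, 13]_3 code can exist. In particular it is not MDS (MDS requires d = n − k + 1 exactly).
Description: the claimed parameters are [13, 4, 13]_3; such a code would be impossible (violates the Singleton bound).


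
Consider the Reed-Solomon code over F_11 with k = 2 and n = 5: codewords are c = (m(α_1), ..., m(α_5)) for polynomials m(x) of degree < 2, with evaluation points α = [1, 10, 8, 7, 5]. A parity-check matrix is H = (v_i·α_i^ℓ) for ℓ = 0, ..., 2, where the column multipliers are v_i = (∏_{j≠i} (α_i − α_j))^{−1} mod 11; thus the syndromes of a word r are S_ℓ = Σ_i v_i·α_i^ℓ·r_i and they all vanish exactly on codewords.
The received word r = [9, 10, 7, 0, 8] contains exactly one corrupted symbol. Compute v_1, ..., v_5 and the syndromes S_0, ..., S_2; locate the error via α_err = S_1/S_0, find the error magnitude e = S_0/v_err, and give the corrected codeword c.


S = (8, 8, 8), error at position 1, error magnitude e = 7, c = [2, 10, 7, 0, 8].

Step 1: column multipliers v_i = (∏_{j≠i}(α_i − α_j))^{−1} mod 11.
  i = 1 (α = 1): (1−10)(1−8)(1−7)(1−5) = (−9)·(−7)·(−6)·(−4) = 1512 ≡ 5, so v_1 = 5^{−1} = 9 (mod 11).
  i = 2 (α = 10): (10−1)(10−8)(10−7)(10−5) = 9·2·3·5 = 270 ≡ 6, so v_2 = 6^{−1} = 2 (mod 11).
  i = 3 (α = 8): (8−1)(8−10)(8−7)(8−5) = 7·(−2)·1·3 = −42 ≡ 2, so v_3 = 2^{−1} = 6 (mod 11).
  i = 4 (α = 7): (7−1)(7−10)(7−8)(7−5) = 6·(−3)·(−1)·2 = 36 ≡ 3, so v_4 = 3^{−1} = 4 (mod 11).
  i = 5 (α = 5): (5−1)(5−10)(5−8)(5−7) = 4·(−5)·(−3)·(−2) = −120 ≡ 1, so v_5 = 1^{−1} = 1 (mod 11).
  v = [9, 2, 6, 4, 1].
Step 2: syndromes of r = [9, 10, 7, 0, 8] (all sums mod 11).
  S_0 = Σ v_i r_i = 9·9 + 2·10 + 6·7 + 4·0 + 1·8 = 151 ≡ 8.
  S_1 = Σ v_i α_i r_i = 9·1·9 + 2·10·10 + 6·8·7 + 4·7·0 + 1·5·8 = 657 ≡ 8.
  α_i^2 mod 11 = [1, 1, 9, 5, 3].
  S_2 = Σ v_i α_i^2 r_i = 9·1·9 + 2·1·10 + 6·9·7 + 4·5·0 + 1·3·8 = 503 ≡ 8.
  S = (8, 8, 8) ≠ 0, so r is not a codeword (an error is present).
Step 3: locate the error. For a single error e at position i, S_ℓ = v_i·e·α_i^ℓ, so α_err = S_1/S_0.
  S_0^{−1} = 8^{−1} = 7 (mod 11), so α_err = 8·7 = 56 ≡ 1 = α_1. Error position i = 1.
  Consistency check: S_2/S_1 = 8·7 = 56 ≡ 1 = α_err ✓ (single-error assumption holds).
Step 4: error magnitude e = S_0/v_1 = S_0·∏_{j≠1}(α_1 − α_j) = 8·5 = 40 ≡ 7 (mod 11).
Step 5: correct position 1: c_1 = r_1 − e = 9 − 7 ≡ 2 (mod 11). Hence c = [2, 10, 7, 0, 8].
  Check: interpolating c through the α_i gives m(x) = 6 + 7·x (degree < 2) with m(α_i) = c_i for every i, so c is indeed a codeword.


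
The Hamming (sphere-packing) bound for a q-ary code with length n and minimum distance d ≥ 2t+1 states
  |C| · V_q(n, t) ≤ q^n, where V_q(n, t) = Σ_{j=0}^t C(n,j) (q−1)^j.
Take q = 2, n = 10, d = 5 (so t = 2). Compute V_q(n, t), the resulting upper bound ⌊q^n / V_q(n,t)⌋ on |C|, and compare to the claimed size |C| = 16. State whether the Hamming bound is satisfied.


V_q(n, t) = 56, q^n = 1024, Hamming bound = 18, |C| = 16 ≤ bound (satisfied).

Step 1: Compute V_q(n, t) = Σ_{j=0}^2 C(n, j) (q−1)^j.
  j = 0: C(10,0)·(1)^0 = 1·1 = 1.
  j = 1: C(10,1)·(1)^1 = 10·1 = 10.
  j = 2: C(10,2)·(1)^2 = 45·1 = 45.
  V_q(n, t) = 1 + 10 + 45 = 56.
Step 2: q^n = 2^10 = 1024.
Step 3: Hamming bound ⌊q^n / V_q(n,t)⌋ = ⌊1024/56⌋ = 18.
Step 4: Compare |C| = 16 to 18: satisfied.
The claimed |C| lies below the Hamming bound.


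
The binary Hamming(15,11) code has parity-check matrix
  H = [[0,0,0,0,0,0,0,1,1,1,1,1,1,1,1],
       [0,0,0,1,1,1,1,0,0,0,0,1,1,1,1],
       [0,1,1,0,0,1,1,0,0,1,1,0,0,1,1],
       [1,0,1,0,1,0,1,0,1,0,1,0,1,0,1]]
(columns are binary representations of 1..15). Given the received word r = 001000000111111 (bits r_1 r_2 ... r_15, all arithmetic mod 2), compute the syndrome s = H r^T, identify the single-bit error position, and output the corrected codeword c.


s = (0, 0, 1, 0)^T, error position = 2, corrected codeword c = 011000000111111

Compute s = H r^T mod 2 one row at a time:
  s_1 = 0 + 0 + 1 + 1 + 1 + 1 + 1 + 1 = 6 ≡ 0 (mod 2).
  s_2 = 0 + 0 + 0 + 0 + 1 + 1 + 1 + 1 = 4 ≡ 0 (mod 2).
  s_3 = 0 + 1 + 0 + 0 + 1 + 1 + 1 + 1 = 5 ≡ 1 (mod 2).
  s_4 = 0 + 1 + 0 + 0 + 0 + 1 + 1 + 1 = 4 ≡ 0 (mod 2).
s = (0, 0, 1, 0)^T — this equals column 2 of H (binary 0010), so error is at position 2.
Correct: flip bit 2 of r = 001000000111111 to get c = 011000000111111.


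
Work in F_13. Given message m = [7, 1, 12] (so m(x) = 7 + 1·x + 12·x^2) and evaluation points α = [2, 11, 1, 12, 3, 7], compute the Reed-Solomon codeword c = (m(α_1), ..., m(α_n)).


c = [5, 1, 7, 5, 1, 4]

Message polynomial: m(x) = 7 + 1·x + 12·x^2 (mod 13).
For each evaluation point α_i, compute m(α_i) mod 13:
  α_1 = 2: Horner steps 12 → 12 → 5, so m(2) = 5.
  α_2 = 11: Horner steps 12 → 3 → 1, so m(11) = 1.
  α_3 = 1: Horner steps 12 → 0 → 7, so m(1) = 7.
  α_4 = 12: Horner steps 12 → 2 → 5, so m(12) = 5.
  α_5 = 3: Horner steps 12 → 11 → 1, so m(3) = 1.
  α_6 = 7: Horner steps 12 → 7 → 4, so m(7) = 4.
Codeword c = [5, 1, 7, 5, 1, 4] ∈ F_13^6.


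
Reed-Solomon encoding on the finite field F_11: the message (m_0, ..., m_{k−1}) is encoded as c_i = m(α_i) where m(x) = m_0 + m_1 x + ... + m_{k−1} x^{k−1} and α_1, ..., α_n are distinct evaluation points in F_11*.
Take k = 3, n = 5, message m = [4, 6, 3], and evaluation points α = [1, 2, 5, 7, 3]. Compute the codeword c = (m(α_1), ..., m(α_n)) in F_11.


c = [2, 6, 10, 6, 5]

Message polynomial: m(x) = 4 + 6·x + 3·x^2 (mod 11).
For each evaluation point α_i, compute m(α_i) mod 11:
  α_1 = 1: Horner steps 3 → 9 → 2, so m(1) = 2.
  α_2 = 2: Horner steps 3 → 1 → 6, so m(2) = 6.
  α_3 = 5: Horner steps 3 → 10 → 10, so m(5) = 10.
  α_4 = 7: Horner steps 3 → 5 → 6, so m(7) = 6.
  α_5 = 3: Horner steps 3 → 4 → 5, so m(3) = 5.
Codeword c = [2, 6, 10, 6, 5] ∈ F_11^5.


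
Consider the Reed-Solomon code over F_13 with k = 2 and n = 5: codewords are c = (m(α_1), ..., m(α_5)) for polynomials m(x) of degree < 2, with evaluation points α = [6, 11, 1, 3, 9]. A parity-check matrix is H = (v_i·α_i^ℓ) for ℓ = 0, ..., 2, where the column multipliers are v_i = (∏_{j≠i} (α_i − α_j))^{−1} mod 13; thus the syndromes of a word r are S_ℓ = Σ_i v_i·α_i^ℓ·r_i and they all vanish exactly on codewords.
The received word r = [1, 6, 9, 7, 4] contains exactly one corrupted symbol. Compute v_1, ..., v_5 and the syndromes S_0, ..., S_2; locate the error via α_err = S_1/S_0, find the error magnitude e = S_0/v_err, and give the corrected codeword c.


S = (2, 6, 5), error at position 4, error magnitude e = 9, c = [1, 6, 9, 11, 4].

Step 1: column multipliers v_i = (∏_{j≠i}(α_i − α_j))^{−1} mod 13.
  i = 1 (α = 6): (6−11)(6−1)(6−3)(6−9) = (−5)·5·3·(−3) = 225 ≡ 4, so v_1 = 4^{−1} = 10 (mod 13).
  i = 2 (α = 11): (11−6)(11−1)(11−3)(11−9) = 5·10·8·2 = 800 ≡ 7, so v_2 = 7^{−1} = 2 (mod 13).
  i = 3 (α = 1): (1−6)(1−11)(1−3)(1−9) = (−5)·(−10)·(−2)·(−8) = 800 ≡ 7, so v_3 = 7^{−1} = 2 (mod 13).
  i = 4 (α = 3): (3−6)(3−11)(3−1)(3−9) = (−3)·(−8)·2·(−6) = −288 ≡ 11, so v_4 = 11^{−1} = 6 (mod 13).
  i = 5 (α = 9): (9−6)(9−11)(9−1)(9−3) = 3·(−2)·8·6 = −288 ≡ 11, so v_5 = 11^{−1} = 6 (mod 13).
  v = [10, 2, 2, 6, 6].
Step 2: syndromes of r = [1, 6, 9, 7, 4] (all sums mod 13).
  S_0 = Σ v_i r_i = 10·1 + 2·6 + 2·9 + 6·7 + 6·4 = 106 ≡ 2.
  S_1 = Σ v_i α_i r_i = 10·6·1 + 2·11·6 + 2·1·9 + 6·3·7 + 6·9·4 = 552 ≡ 6.
  α_i^2 mod 13 = [10, 4, 1, 9, 3].
  S_2 = Σ v_i α_i^2 r_i = 10·10·1 + 2·4·6 + 2·1·9 + 6·9·7 + 6·3·4 = 616 ≡ 5.
  S = (2, 6, 5) ≠ 0, so r is not a codeword (an error is present).
Step 3: locate the error. For a single error e at position i, S_ℓ = v_i·e·α_i^ℓ, so α_err = S_1/S_0.
  S_0^{−1} = 2^{−1} = 7 (mod 13), so α_err = 6·7 = 42 ≡ 3 = α_4. Error position i = 4.
  Consistency check: S_2/S_1 = 5·11 = 55 ≡ 3 = α_err ✓ (single-error assumption holds).
Step 4: error magnitude e = S_0/v_4 = S_0·∏_{j≠4}(α_4 − α_j) = 2·11 = 22 ≡ 9 (mod 13).
Step 5: correct position 4: c_4 = r_4 − e = 7 − 9 ≡ 11 (mod 13). Hence c = [1, 6, 9, 11, 4].
  Check: interpolating c through the α_i gives m(x) = 8 + 1·x (degree < 2) with m(α_i) = c_i for every i, so c is indeed a codeword.


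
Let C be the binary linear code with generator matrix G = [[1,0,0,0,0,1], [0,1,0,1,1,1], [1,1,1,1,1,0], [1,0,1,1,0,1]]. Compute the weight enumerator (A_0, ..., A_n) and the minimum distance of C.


Weight distribution: A_0 = 1, A_1 = 2, A_2 = 2, A_3 = 4, A_4 = 5, A_5 = 2. Minimum distance d = 1.

Enumerate all 2^4 = 16 messages m ∈ F_2^4.
For each, compute codeword c = mG in F_2^6, then tally its weight.
  m = 0000 → c = 000000, weight = 0.
  m = 1000 → c = 100001, weight = 2.
  m = 0100 → c = 010111, weight = 4.
  m = 1100 → c = 110110, weight = 4.
  m = 0010 → c = 111110, weight = 5.
  m = 1010 → c = 011111, weight = 5.
  m = 0110 → c = 101001, weight = 3.
  m = 1110 → c = 001000, weight = 1.
  m = 0001 → c = 101101, weight = 4.
  m = 1001 → c = 001100, weight = 2.
  m = 0101 → c = 111010, weight = 4.
  m = 1101 → c = 011011, weight = 4.
  m = 0011 → c = 010011, weight = 3.
  m = 1011 → c = 110010, weight = 3.
  m = 0111 → c = 000100, weight = 1.
  m = 1111 → c = 100101, weight = 3.
Tally weights:
  weight 0: 1 codewords.
  weight 1: 2 codewords.
  weight 2: 2 codewords.
  weight 3: 4 codewords.
  weight 4: 5 codewords.
  weight 5: 2 codewords.
Minimum distance d = smallest w > 0 with A_w > 0 = 1.
Sanity: Σ A_w = 16 = 2^4 = 16 ✓.


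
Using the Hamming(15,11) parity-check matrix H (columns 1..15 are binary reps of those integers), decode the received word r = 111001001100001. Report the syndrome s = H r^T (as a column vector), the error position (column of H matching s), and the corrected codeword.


s = (1, 0, 1, 0)^T, error position = 10, corrected codeword c = 111001001000001

Compute s = H r^T mod 2 one row at a time:
  s_1 = 0 + 1 + 1 + 0 + 0 + 0 + 0 + 1 = 3 ≡ 1 (mod 2).
  s_2 = 0 + 0 + 1 + 0 + 0 + 0 + 0 + 1 = 2 ≡ 0 (mod 2).
  s_3 = 1 + 1 + 1 + 0 + 1 + 0 + 0 + 1 = 5 ≡ 1 (mod 2).
  s_4 = 1 + 1 + 0 + 0 + 1 + 0 + 0 + 1 = 4 ≡ 0 (mod 2).
s = (1, 0, 1, 0)^T — this equals column 10 of H (binary 1010), so error is at position 10.
Correct: flip bit 10 of r = 111001001100001 to get c = 111001001000001.


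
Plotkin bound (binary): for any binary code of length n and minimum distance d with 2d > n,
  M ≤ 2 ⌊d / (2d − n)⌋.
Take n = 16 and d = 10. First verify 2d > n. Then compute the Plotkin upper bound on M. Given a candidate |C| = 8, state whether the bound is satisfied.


Plotkin bound M ≤ 4; given |C| = 8 > bound (violated).

Check applicability: 2d = 20, n = 16.
2d − n = 4 > 0, so Plotkin applies.
Compute d/(2d−n) = 10/4 ≈ 2.5000.
⌊d/(2d−n)⌋ = 2.
Plotkin bound: M ≤ 2·2 = 4.
Given |C| = 8, check: VIOLATED.
This |C| is above the Plotkin bound, so no binary code with n = 16, d = 10 and 8 codewords exists.


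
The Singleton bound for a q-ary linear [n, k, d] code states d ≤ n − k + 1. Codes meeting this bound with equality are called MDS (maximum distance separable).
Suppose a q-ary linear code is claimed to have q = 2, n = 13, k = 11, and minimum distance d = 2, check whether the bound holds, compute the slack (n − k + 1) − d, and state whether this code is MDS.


Singleton RHS = n − k + 1 = 3, slack = 1, bound satisfied, not MDS.

Singleton bound: d ≤ n − k + 1.
Here n = 13, k = 11, so n − k + 1 = 3.
Given d = 2, check d ≤ 3: YES.
Slack = (n − k + 1) − d = 1.
The code is NOT MDS (slack = 1 > 0).
Description: the claimed parameters are [13, 11, 2]_2; such a code would be non-MDS.
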